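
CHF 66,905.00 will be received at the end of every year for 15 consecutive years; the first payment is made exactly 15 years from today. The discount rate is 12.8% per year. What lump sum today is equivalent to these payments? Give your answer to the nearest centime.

Ordinary annuity of 15 payments, first payment at period 15.
Periodic rate r = 0.128 per year.
The ordinary-annuity PV formula values the stream one period before the first payment (period 14); discount that back 14 periods:
PV₀ = 66,905 × [1 − (1+r)^−15] / r × (1+r)^−14 = CHF 80,914.34

CHF 80,914.34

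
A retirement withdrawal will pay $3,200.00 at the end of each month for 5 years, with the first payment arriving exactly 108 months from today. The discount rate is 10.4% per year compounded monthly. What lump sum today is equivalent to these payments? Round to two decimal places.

$59,270.09

Ordinary annuity of 60 payments, first payment at period 108.
Periodic rate r = 0.104/12 per month; n is counted in months.
The ordinary-annuity PV formula values the stream one period before the first payment (period 107); discount that back 107 periods:
PV₀ = 3,200 × [1 − (1+r)^−60] / r × (1+r)^−107 = $59,270.09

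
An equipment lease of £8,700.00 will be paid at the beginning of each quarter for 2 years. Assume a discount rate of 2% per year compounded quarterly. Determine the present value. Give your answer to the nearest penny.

This is an annuity due: 8 payments of £8,700.00 at the beginning of each quarter.
Periodic rate r = 0.02/4 per quarter; n is counted in quarters.
PV = PMT × [(1 − (1+r)^−n)/r] × (1+r) = 8,700 × [1 − (1+r)^−8] / r × (1+r) = £68,400.04

£68,400.04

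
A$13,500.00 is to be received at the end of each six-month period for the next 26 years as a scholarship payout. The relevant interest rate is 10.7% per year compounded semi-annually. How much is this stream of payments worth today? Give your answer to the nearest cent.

This is an ordinary annuity: 52 payments of A$13,500.00 at the end of each six-month period.
Periodic rate r = 0.107/2 per half-year; n is counted in half-years.
PV = PMT × [(1 − (1+r)^−n)/r] = 13,500 × [1 − (1+r)^−52] / r = A$235,549.03

A$235,549.03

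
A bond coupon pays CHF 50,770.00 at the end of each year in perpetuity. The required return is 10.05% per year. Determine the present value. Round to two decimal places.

Periodic rate r = 0.1005 per year.
Level perpetuity: PV = PMT / r = 50,770 / (0.1005) = CHF 505,174.13.

CHF 505,174.13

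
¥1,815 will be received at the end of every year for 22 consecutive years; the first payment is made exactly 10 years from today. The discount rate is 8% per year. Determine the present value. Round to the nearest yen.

¥9,262

Ordinary annuity of 22 payments, first payment at period 10.
Periodic rate r = 0.08 per year.
The ordinary-annuity PV formula values the stream one period before the first payment (period 9); discount that back 9 periods:
PV₀ = 1,815 × [1 − (1+r)^−22] / r × (1+r)^−9 = ¥9,262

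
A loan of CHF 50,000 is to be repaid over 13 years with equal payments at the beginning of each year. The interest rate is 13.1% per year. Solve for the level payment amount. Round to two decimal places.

Level annuity due; solve PV = PMT × [(1 − (1+r)^−n)/r] × (1+r) for PMT.
Periodic rate r = 0.131 per year.
With n = 13: PMT = 50,000 / ([(1 − (1+r)^−n)/r] × (1+r)) = CHF 7,255.77

CHF 7,255.77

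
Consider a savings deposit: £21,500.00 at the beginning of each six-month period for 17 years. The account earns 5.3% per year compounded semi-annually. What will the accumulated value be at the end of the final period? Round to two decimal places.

£1,193,722.91

This is an annuity due: 34 deposits of £21,500.00 at the beginning of each six-month period.
Periodic rate r = 0.053/2 per half-year; n is counted in half-years.
FV = PMT × [((1+r)^n − 1)/r] × (1+r) = 21,500 × [(1+r)^34 − 1] / r × (1+r) = £1,193,722.91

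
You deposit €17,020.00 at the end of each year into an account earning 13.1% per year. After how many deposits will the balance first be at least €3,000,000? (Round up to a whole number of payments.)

Periodic rate r = 0.131 per year.
Ordinary annuity FV: 3,000,000 = 17,020 × [((1+r)^n − 1)/r].
(1+r)^n = 1 + 3,000,000 × r / 17,020, so n = ln(1 + 3,000,000·r/17,020) / ln(1+r) = 25.85.
Round up to a whole number of payments: n = 26.

26 payments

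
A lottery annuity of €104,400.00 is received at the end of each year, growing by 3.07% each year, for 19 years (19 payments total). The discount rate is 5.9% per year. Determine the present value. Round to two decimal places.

€1,484,068.92

Periodic rate r = 0.059 per year.
Growing ordinary annuity: PV = PMT₁ × [1 − ((1+g)/(1+r))^n] / (r − g) = 104,400 × [1 − ((1+0.0307)/(1+r))^19] / (r − 0.0307) = €1,484,068.92.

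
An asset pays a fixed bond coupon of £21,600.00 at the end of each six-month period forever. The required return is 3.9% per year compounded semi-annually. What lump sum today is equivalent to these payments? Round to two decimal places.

Periodic rate r = 0.039/2 per half-year.
Level perpetuity: PV = PMT / r = 21,600 / (0.039/2) = £1,107,692.31.

£1,107,692.31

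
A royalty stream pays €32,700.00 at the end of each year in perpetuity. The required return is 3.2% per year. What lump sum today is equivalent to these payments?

€1,021,875.00

Periodic rate r = 0.032 per year.
Level perpetuity: PV = PMT / r = 32,700 / (0.032) = €1,021,875.00.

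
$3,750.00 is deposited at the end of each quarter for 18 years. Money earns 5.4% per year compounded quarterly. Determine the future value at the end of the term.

This is an ordinary annuity: 72 deposits of $3,750.00 at the end of each quarter.
Periodic rate r = 0.054/4 per quarter; n is counted in quarters.
FV = PMT × [((1+r)^n − 1)/r] = 3,750 × [(1+r)^72 − 1] / r = $451,692.69

$451,692.69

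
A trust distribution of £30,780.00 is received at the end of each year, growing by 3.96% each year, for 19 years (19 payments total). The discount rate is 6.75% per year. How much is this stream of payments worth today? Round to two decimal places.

£436,213.62

Periodic rate r = 0.0675 per year.
Growing ordinary annuity: PV = PMT₁ × [1 − ((1+g)/(1+r))^n] / (r − g) = 30,780 × [1 − ((1+0.0396)/(1+r))^19] / (r − 0.0396) = £436,213.62.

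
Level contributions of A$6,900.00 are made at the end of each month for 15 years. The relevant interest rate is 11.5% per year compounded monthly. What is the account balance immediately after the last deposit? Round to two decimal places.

A$3,287,961.43

This is an ordinary annuity: 180 deposits of A$6,900.00 at the end of each month.
Periodic rate r = 0.115/12 per month; n is counted in months.
FV = PMT × [((1+r)^n − 1)/r] = 6,900 × [(1+r)^180 − 1] / r = A$3,287,961.43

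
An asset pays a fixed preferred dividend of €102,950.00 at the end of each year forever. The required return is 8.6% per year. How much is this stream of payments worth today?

€1,197,093.02

Periodic rate r = 0.086 per year.
Level perpetuity: PV = PMT / r = 102,950 / (0.086) = €1,197,093.02.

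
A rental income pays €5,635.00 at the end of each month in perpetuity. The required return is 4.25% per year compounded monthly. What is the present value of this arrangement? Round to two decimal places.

Periodic rate r = 0.0425/12 per month.
Level perpetuity: PV = PMT / r = 5,635 / (0.0425/12) = €1,591,058.82.

€1,591,058.82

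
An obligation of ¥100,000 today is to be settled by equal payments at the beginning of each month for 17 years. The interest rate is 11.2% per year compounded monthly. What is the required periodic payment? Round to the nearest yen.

Level annuity due; solve PV = PMT × [(1 − (1+r)^−n)/r] × (1+r) for PMT.
Periodic rate r = 0.112/12 per month; n is counted in months.
With n = 204: PMT = 100,000 / ([(1 − (1+r)^−n)/r] × (1+r)) = ¥1,088

¥1,088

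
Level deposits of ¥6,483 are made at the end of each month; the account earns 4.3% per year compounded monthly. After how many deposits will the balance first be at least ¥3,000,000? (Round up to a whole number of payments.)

Periodic rate r = 0.043/12 per month; n is counted in months.
Ordinary annuity FV: 3,000,000 = 6,483 × [((1+r)^n − 1)/r].
(1+r)^n = 1 + 3,000,000 × r / 6,483, so n = ln(1 + 3,000,000·r/6,483) / ln(1+r) = 273.32.
Round up to a whole number of payments: n = 274.

274 payments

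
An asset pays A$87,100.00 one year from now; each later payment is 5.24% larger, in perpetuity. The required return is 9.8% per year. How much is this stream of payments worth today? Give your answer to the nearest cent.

Periodic rate r = 0.098 per year.
Growing perpetuity (Gordon): PV = PMT₁ / (r − g) = 87,100 / (r − 0.0524) = A$1,910,087.72.

A$1,910,087.72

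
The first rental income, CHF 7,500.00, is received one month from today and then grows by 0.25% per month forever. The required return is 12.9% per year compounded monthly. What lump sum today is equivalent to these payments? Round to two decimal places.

CHF 909,090.91

Periodic rate r = 0.129/12 per month.
Growing perpetuity (Gordon): PV = PMT₁ / (r − g) = 7,500 / (r − 0.0025) = CHF 909,090.91.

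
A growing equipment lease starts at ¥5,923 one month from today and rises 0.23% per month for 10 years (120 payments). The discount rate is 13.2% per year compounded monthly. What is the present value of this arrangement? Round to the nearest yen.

Periodic rate r = 0.132/12 per month; n is counted in months.
Growing ordinary annuity: PV = PMT₁ × [1 − ((1+g)/(1+r))^n] / (r − g) = 5,923 × [1 − ((1+0.0023)/(1+r))^120] / (r − 0.0023) = ¥439,475.

¥439,475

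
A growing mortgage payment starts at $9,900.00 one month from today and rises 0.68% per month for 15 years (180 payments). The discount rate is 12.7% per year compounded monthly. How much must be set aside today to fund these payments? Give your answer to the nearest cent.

Periodic rate r = 0.127/12 per month; n is counted in months.
Growing ordinary annuity: PV = PMT₁ × [1 − ((1+g)/(1+r))^n] / (r − g) = 9,900 × [1 − ((1+0.0068)/(1+r))^180] / (r − 0.0068) = $1,284,586.95.

$1,284,586.95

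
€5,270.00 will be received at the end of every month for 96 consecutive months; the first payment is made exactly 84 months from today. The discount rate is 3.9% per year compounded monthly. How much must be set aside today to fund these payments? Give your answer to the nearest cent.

Ordinary annuity of 96 payments, first payment at period 84.
Periodic rate r = 0.039/12 per month; n is counted in months.
The ordinary-annuity PV formula values the stream one period before the first payment (period 83); discount that back 83 periods:
PV₀ = 5,270 × [1 − (1+r)^−96] / r × (1+r)^−83 = €331,535.76

€331,535.76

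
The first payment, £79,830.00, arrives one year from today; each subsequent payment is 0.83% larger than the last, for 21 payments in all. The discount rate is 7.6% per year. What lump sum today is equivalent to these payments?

Periodic rate r = 0.076 per year.
Growing ordinary annuity: PV = PMT₁ × [1 − ((1+g)/(1+r))^n] / (r − g) = 79,830 × [1 − ((1+0.0083)/(1+r))^21] / (r − 0.0083) = £877,938.21.

£877,938.21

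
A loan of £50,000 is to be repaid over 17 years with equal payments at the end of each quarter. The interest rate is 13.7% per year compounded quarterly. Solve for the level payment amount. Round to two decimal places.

Level ordinary annuity; solve PV = PMT × [(1 − (1+r)^−n)/r] for PMT.
Periodic rate r = 0.137/4 per quarter; n is counted in quarters.
With n = 68: PMT = 50,000 / ([(1 − (1+r)^−n)/r]) = £1,905.46

£1,905.46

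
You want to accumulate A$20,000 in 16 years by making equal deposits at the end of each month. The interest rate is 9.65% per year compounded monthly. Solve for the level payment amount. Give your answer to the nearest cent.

A$44.01

Level ordinary annuity; solve FV = PMT × [((1+r)^n − 1)/r] for PMT.
Periodic rate r = 0.0965/12 per month; n is counted in months.
With n = 192: PMT = 20,000 / ([((1+r)^n − 1)/r]) = A$44.01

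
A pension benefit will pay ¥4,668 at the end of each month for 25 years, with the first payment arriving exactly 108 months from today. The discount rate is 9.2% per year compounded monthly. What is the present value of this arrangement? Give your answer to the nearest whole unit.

¥241,717

Ordinary annuity of 300 payments, first payment at period 108.
Periodic rate r = 0.092/12 per month; n is counted in months.
The ordinary-annuity PV formula values the stream one period before the first payment (period 107); discount that back 107 periods:
PV₀ = 4,668 × [1 − (1+r)^−300] / r × (1+r)^−107 = ¥241,717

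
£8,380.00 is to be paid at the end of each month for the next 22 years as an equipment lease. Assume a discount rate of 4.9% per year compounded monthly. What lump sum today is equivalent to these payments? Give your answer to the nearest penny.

This is an ordinary annuity: 264 payments of £8,380.00 at the end of each month.
Periodic rate r = 0.049/12 per month; n is counted in months.
PV = PMT × [(1 − (1+r)^−n)/r] = 8,380 × [1 − (1+r)^−264] / r = £1,352,381.98

£1,352,381.98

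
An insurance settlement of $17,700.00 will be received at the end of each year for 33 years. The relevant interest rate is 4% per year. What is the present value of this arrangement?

$321,213.33

This is an ordinary annuity: 33 payments of $17,700.00 at the end of each year.
Periodic rate r = 0.04 per year.
PV = PMT × [(1 − (1+r)^−n)/r] = 17,700 × [1 − (1+r)^−33] / r = $321,213.33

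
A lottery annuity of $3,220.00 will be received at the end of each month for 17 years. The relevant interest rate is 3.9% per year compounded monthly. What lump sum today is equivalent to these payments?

This is an ordinary annuity: 204 payments of $3,220.00 at the end of each month.
Periodic rate r = 0.039/12 per month; n is counted in months.
PV = PMT × [(1 − (1+r)^−n)/r] = 3,220 × [1 − (1+r)^−204] / r = $479,673.61

$479,673.61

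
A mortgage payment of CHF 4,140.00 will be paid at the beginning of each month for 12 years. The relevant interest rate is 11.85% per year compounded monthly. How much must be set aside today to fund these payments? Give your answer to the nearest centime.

CHF 320,533.08

This is an annuity due: 144 payments of CHF 4,140.00 at the beginning of each month.
Periodic rate r = 0.1185/12 per month; n is counted in months.
PV = PMT × [(1 − (1+r)^−n)/r] × (1+r) = 4,140 × [1 − (1+r)^−144] / r × (1+r) = CHF 320,533.08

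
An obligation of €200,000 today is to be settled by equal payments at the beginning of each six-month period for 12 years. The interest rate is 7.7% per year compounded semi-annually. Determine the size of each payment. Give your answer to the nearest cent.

Level annuity due; solve PV = PMT × [(1 − (1+r)^−n)/r] × (1+r) for PMT.
Periodic rate r = 0.077/2 per half-year; n is counted in half-years.
With n = 24: PMT = 200,000 / ([(1 − (1+r)^−n)/r] × (1+r)) = €12,437.84

€12,437.84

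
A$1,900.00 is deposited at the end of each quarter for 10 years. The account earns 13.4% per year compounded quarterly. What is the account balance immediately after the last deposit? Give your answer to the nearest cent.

A$155,182.16

This is an ordinary annuity: 40 deposits of A$1,900.00 at the end of each quarter.
Periodic rate r = 0.134/4 per quarter; n is counted in quarters.
FV = PMT × [((1+r)^n − 1)/r] = 1,900 × [(1+r)^40 − 1] / r = A$155,182.16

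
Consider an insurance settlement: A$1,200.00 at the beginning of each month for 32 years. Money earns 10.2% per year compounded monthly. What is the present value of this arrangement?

This is an annuity due: 384 payments of A$1,200.00 at the beginning of each month.
Periodic rate r = 0.102/12 per month; n is counted in months.
PV = PMT × [(1 − (1+r)^−n)/r] × (1+r) = 1,200 × [1 − (1+r)^−384] / r × (1+r) = A$136,857.07

A$136,857.07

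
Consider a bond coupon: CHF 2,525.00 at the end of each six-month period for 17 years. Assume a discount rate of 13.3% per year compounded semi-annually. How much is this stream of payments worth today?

CHF 33,716.19

This is an ordinary annuity: 34 payments of CHF 2,525.00 at the end of each six-month period.
Periodic rate r = 0.133/2 per half-year; n is counted in half-years.
PV = PMT × [(1 − (1+r)^−n)/r] = 2,525 × [1 − (1+r)^−34] / r = CHF 33,716.19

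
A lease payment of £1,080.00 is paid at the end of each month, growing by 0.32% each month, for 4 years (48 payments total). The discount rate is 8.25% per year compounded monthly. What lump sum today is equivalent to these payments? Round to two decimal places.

£47,307.25

Periodic rate r = 0.0825/12 per month; n is counted in months.
Growing ordinary annuity: PV = PMT₁ × [1 − ((1+g)/(1+r))^n] / (r − g) = 1,080 × [1 − ((1+0.0032)/(1+r))^48] / (r − 0.0032) = £47,307.25.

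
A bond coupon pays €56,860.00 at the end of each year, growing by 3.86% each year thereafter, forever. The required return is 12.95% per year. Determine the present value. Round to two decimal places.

Periodic rate r = 0.1295 per year.
Growing perpetuity (Gordon): PV = PMT₁ / (r − g) = 56,860 / (r − 0.0386) = €625,522.55.

€625,522.55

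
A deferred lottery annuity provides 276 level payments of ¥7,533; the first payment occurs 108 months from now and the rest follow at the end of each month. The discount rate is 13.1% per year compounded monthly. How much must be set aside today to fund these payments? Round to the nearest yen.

Ordinary annuity of 276 payments, first payment at period 108.
Periodic rate r = 0.131/12 per month; n is counted in months.
The ordinary-annuity PV formula values the stream one period before the first payment (period 107); discount that back 107 periods:
PV₀ = 7,533 × [1 − (1+r)^−276] / r × (1+r)^−107 = ¥205,154

¥205,154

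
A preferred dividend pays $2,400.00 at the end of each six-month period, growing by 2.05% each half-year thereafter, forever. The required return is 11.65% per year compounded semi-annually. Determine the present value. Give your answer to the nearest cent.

$63,576.16

Periodic rate r = 0.1165/2 per half-year.
Growing perpetuity (Gordon): PV = PMT₁ / (r − g) = 2,400 / (r − 0.0205) = $63,576.16.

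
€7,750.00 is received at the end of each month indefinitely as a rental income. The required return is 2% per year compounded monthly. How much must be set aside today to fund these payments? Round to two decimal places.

Periodic rate r = 0.02/12 per month.
Level perpetuity: PV = PMT / r = 7,750 / (0.02/12) = €4,650,000.00.

€4,650,000.00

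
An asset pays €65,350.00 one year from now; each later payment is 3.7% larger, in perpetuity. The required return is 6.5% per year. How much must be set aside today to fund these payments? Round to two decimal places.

€2,333,928.57

Periodic rate r = 0.065 per year.
Growing perpetuity (Gordon): PV = PMT₁ / (r − g) = 65,350 / (r − 0.037) = €2,333,928.57.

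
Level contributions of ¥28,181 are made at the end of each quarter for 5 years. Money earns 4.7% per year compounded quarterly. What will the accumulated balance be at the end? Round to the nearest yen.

¥631,200

This is an ordinary annuity: 20 deposits of ¥28,181 at the end of each quarter.
Periodic rate r = 0.047/4 per quarter; n is counted in quarters.
FV = PMT × [((1+r)^n − 1)/r] = 28,181 × [(1+r)^20 − 1] / r = ¥631,200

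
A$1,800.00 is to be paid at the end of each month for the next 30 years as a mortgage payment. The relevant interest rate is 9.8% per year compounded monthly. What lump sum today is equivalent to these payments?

A$208,616.17

This is an ordinary annuity: 360 payments of A$1,800.00 at the end of each month.
Periodic rate r = 0.098/12 per month; n is counted in months.
PV = PMT × [(1 − (1+r)^−n)/r] = 1,800 × [1 − (1+r)^−360] / r = A$208,616.17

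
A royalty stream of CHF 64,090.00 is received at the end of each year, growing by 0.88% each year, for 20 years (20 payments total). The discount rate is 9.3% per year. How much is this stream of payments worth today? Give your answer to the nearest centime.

Periodic rate r = 0.093 per year.
Growing ordinary annuity: PV = PMT₁ × [1 − ((1+g)/(1+r))^n] / (r − g) = 64,090 × [1 − ((1+0.0088)/(1+r))^20] / (r − 0.0088) = CHF 607,992.94.

CHF 607,992.94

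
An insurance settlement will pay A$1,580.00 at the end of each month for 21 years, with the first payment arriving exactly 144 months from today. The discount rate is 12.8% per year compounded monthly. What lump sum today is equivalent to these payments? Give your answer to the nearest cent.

Ordinary annuity of 252 payments, first payment at period 144.
Periodic rate r = 0.128/12 per month; n is counted in months.
The ordinary-annuity PV formula values the stream one period before the first payment (period 143); discount that back 143 periods:
PV₀ = 1,580 × [1 − (1+r)^−252] / r × (1+r)^−143 = A$30,244.47

A$30,244.47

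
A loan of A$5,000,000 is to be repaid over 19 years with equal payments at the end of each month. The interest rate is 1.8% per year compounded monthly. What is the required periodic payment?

A$25,909.44

Level ordinary annuity; solve PV = PMT × [(1 − (1+r)^−n)/r] for PMT.
Periodic rate r = 0.018/12 per month; n is counted in months.
With n = 228: PMT = 5,000,000 / ([(1 − (1+r)^−n)/r]) = A$25,909.44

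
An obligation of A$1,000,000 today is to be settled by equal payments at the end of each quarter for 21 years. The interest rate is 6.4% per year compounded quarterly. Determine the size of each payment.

A$21,727.02

Level ordinary annuity; solve PV = PMT × [(1 − (1+r)^−n)/r] for PMT.
Periodic rate r = 0.064/4 per quarter; n is counted in quarters.
With n = 84: PMT = 1,000,000 / ([(1 − (1+r)^−n)/r]) = A$21,727.02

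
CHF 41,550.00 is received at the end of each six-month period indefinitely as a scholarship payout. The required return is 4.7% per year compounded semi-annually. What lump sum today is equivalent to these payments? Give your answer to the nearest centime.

CHF 1,768,085.11

Periodic rate r = 0.047/2 per half-year.
Level perpetuity: PV = PMT / r = 41,550 / (0.047/2) = CHF 1,768,085.11.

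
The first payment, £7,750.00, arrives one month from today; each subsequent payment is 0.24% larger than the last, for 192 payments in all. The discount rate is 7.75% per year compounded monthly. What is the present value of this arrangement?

Periodic rate r = 0.0775/12 per month; n is counted in months.
Growing ordinary annuity: PV = PMT₁ × [1 − ((1+g)/(1+r))^n] / (r − g) = 7,750 × [1 − ((1+0.0024)/(1+r))^192] / (r − 0.0024) = £1,030,540.36.

£1,030,540.36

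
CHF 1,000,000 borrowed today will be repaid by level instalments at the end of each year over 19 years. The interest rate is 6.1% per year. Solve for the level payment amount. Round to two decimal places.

Level ordinary annuity; solve PV = PMT × [(1 − (1+r)^−n)/r] for PMT.
Periodic rate r = 0.061 per year.
With n = 19: PMT = 1,000,000 / ([(1 − (1+r)^−n)/r]) = CHF 90,322.77

CHF 90,322.77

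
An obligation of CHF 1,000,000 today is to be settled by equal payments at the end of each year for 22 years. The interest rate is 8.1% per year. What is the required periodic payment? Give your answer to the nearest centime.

Level ordinary annuity; solve PV = PMT × [(1 − (1+r)^−n)/r] for PMT.
Periodic rate r = 0.081 per year.
With n = 22: PMT = 1,000,000 / ([(1 − (1+r)^−n)/r]) = CHF 98,808.58

CHF 98,808.58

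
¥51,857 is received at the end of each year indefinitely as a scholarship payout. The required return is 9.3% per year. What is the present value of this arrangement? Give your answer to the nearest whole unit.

Periodic rate r = 0.093 per year.
Level perpetuity: PV = PMT / r = 51,857 / (0.093) = ¥557,602.

¥557,602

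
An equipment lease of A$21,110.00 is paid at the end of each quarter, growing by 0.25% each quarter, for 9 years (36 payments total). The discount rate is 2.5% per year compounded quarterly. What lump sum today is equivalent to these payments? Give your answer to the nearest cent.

Periodic rate r = 0.025/4 per quarter; n is counted in quarters.
Growing ordinary annuity: PV = PMT₁ × [1 − ((1+g)/(1+r))^n] / (r − g) = 21,110 × [1 − ((1+0.0025)/(1+r))^36] / (r − 0.0025) = A$708,002.85.

A$708,002.85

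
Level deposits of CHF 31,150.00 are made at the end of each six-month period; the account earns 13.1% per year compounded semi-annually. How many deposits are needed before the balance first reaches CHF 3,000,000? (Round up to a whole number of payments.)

Periodic rate r = 0.131/2 per half-year; n is counted in half-years.
Ordinary annuity FV: 3,000,000 = 31,150 × [((1+r)^n − 1)/r].
(1+r)^n = 1 + 3,000,000 × r / 31,150, so n = ln(1 + 3,000,000·r/31,150) / ln(1+r) = 31.35.
Round up to a whole number of payments: n = 32.

32 payments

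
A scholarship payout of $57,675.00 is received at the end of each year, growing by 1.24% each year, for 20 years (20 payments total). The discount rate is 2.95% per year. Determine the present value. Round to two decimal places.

$960,085.47

Periodic rate r = 0.0295 per year.
Growing ordinary annuity: PV = PMT₁ × [1 − ((1+g)/(1+r))^n] / (r − g) = 57,675 × [1 − ((1+0.0124)/(1+r))^20] / (r − 0.0124) = $960,085.47.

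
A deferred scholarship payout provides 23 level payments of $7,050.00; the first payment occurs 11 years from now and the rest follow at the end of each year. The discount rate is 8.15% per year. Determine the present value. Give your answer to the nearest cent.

$32,996.76

Ordinary annuity of 23 payments, first payment at period 11.
Periodic rate r = 0.0815 per year.
The ordinary-annuity PV formula values the stream one period before the first payment (period 10); discount that back 10 periods:
PV₀ = 7,050 × [1 − (1+r)^−23] / r × (1+r)^−10 = $32,996.76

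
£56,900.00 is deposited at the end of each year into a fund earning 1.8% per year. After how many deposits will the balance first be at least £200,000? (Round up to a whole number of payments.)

Periodic rate r = 0.018 per year.
Ordinary annuity FV: 200,000 = 56,900 × [((1+r)^n − 1)/r].
(1+r)^n = 1 + 200,000 × r / 56,900, so n = ln(1 + 200,000·r/56,900) / ln(1+r) = 3.44.
Round up to a whole number of payments: n = 4.

4 payments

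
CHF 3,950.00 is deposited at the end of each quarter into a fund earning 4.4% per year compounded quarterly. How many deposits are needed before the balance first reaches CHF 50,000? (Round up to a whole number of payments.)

12 payments

Periodic rate r = 0.044/4 per quarter; n is counted in quarters.
Ordinary annuity FV: 50,000 = 3,950 × [((1+r)^n − 1)/r].
(1+r)^n = 1 + 50,000 × r / 3,950, so n = ln(1 + 50,000·r/3,950) / ln(1+r) = 11.92.
Round up to a whole number of payments: n = 12.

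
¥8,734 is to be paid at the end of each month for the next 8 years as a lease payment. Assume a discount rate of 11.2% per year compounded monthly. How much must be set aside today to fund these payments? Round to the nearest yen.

¥552,208

This is an ordinary annuity: 96 payments of ¥8,734 at the end of each month.
Periodic rate r = 0.112/12 per month; n is counted in months.
PV = PMT × [(1 − (1+r)^−n)/r] = 8,734 × [1 − (1+r)^−96] / r = ¥552,208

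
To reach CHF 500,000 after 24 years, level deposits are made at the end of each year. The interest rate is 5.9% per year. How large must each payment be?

Level ordinary annuity; solve FV = PMT × [((1+r)^n − 1)/r] for PMT.
Periodic rate r = 0.059 per year.
With n = 24: PMT = 500,000 / ([((1+r)^n − 1)/r]) = CHF 9,972.12

CHF 9,972.12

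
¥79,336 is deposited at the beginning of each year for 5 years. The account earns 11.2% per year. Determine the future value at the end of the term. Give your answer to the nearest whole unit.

This is an annuity due: 5 deposits of ¥79,336 at the beginning of each year.
Periodic rate r = 0.112 per year.
FV = PMT × [((1+r)^n − 1)/r] × (1+r) = 79,336 × [(1+r)^5 − 1] / r × (1+r) = ¥551,617

¥551,617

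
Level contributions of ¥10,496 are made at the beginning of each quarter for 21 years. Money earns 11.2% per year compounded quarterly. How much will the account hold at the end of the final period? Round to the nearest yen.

This is an annuity due: 84 deposits of ¥10,496 at the beginning of each quarter.
Periodic rate r = 0.112/4 per quarter; n is counted in quarters.
FV = PMT × [((1+r)^n − 1)/r] × (1+r) = 10,496 × [(1+r)^84 − 1] / r × (1+r) = ¥3,534,597

¥3,534,597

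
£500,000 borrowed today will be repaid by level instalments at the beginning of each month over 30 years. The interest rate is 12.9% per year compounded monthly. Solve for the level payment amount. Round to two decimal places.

Level annuity due; solve PV = PMT × [(1 − (1+r)^−n)/r] × (1+r) for PMT.
Periodic rate r = 0.129/12 per month; n is counted in months.
With n = 360: PMT = 500,000 / ([(1 − (1+r)^−n)/r] × (1+r)) = £5,433.53

£5,433.53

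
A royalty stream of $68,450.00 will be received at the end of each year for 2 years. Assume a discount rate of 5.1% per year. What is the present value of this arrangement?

This is an ordinary annuity: 2 payments of $68,450.00 at the end of each year.
Periodic rate r = 0.051 per year.
PV = PMT × [(1 − (1+r)^−n)/r] = 68,450 × [1 − (1+r)^−2] / r = $127,096.53

$127,096.53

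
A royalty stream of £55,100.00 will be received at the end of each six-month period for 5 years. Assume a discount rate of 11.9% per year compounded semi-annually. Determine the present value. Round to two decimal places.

£406,503.20

This is an ordinary annuity: 10 payments of £55,100.00 at the end of each six-month period.
Periodic rate r = 0.119/2 per half-year; n is counted in half-years.
PV = PMT × [(1 − (1+r)^−n)/r] = 55,100 × [1 − (1+r)^−10] / r = £406,503.20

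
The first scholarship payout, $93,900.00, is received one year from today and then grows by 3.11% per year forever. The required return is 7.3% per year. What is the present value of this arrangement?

$2,241,050.12

Periodic rate r = 0.073 per year.
Growing perpetuity (Gordon): PV = PMT₁ / (r − g) = 93,900 / (r − 0.0311) = $2,241,050.12.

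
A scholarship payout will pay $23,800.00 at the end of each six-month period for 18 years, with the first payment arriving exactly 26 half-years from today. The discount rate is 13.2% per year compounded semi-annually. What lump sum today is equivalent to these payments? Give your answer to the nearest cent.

$65,654.28

Ordinary annuity of 36 payments, first payment at period 26.
Periodic rate r = 0.132/2 per half-year; n is counted in half-years.
The ordinary-annuity PV formula values the stream one period before the first payment (period 25); discount that back 25 periods:
PV₀ = 23,800 × [1 − (1+r)^−36] / r × (1+r)^−25 = $65,654.28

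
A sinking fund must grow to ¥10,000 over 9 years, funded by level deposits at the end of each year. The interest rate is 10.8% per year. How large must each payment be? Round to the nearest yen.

Level ordinary annuity; solve FV = PMT × [((1+r)^n − 1)/r] for PMT.
Periodic rate r = 0.108 per year.
With n = 9: PMT = 10,000 / ([((1+r)^n − 1)/r]) = ¥712

¥712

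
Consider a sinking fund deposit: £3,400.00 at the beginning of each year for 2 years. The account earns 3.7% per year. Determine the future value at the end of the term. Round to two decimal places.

£7,182.05

This is an annuity due: 2 deposits of £3,400.00 at the beginning of each year.
Periodic rate r = 0.037 per year.
FV = PMT × [((1+r)^n − 1)/r] × (1+r) = 3,400 × [(1+r)^2 − 1] / r × (1+r) = £7,182.05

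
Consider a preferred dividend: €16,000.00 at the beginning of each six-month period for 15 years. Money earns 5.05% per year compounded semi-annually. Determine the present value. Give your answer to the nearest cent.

This is an annuity due: 30 payments of €16,000.00 at the beginning of each six-month period.
Periodic rate r = 0.0505/2 per half-year; n is counted in half-years.
PV = PMT × [(1 − (1+r)^−n)/r] × (1+r) = 16,000 × [1 − (1+r)^−30] / r × (1+r) = €342,198.82

€342,198.82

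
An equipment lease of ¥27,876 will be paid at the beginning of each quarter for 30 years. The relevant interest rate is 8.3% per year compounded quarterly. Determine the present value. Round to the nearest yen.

¥1,254,669

This is an annuity due: 120 payments of ¥27,876 at the beginning of each quarter.
Periodic rate r = 0.083/4 per quarter; n is counted in quarters.
PV = PMT × [(1 − (1+r)^−n)/r] × (1+r) = 27,876 × [1 − (1+r)^−120] / r × (1+r) = ¥1,254,669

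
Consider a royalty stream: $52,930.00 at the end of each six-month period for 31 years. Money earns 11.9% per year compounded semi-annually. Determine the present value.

This is an ordinary annuity: 62 payments of $52,930.00 at the end of each six-month period.
Periodic rate r = 0.119/2 per half-year; n is counted in half-years.
PV = PMT × [(1 − (1+r)^−n)/r] = 52,930 × [1 − (1+r)^−62] / r = $864,866.84

$864,866.84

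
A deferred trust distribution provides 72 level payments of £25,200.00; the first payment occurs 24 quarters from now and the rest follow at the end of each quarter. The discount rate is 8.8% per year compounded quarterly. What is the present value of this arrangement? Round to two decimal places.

£549,471.26

Ordinary annuity of 72 payments, first payment at period 24.
Periodic rate r = 0.088/4 per quarter; n is counted in quarters.
The ordinary-annuity PV formula values the stream one period before the first payment (period 23); discount that back 23 periods:
PV₀ = 25,200 × [1 − (1+r)^−72] / r × (1+r)^−23 = £549,471.26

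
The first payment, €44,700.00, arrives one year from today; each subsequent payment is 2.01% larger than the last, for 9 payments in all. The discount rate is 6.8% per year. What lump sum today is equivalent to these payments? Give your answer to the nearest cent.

€315,724.72

Periodic rate r = 0.068 per year.
Growing ordinary annuity: PV = PMT₁ × [1 − ((1+g)/(1+r))^n] / (r − g) = 44,700 × [1 − ((1+0.0201)/(1+r))^9] / (r − 0.0201) = €315,724.72.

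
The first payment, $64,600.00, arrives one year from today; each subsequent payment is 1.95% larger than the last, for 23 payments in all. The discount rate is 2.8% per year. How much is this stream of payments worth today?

$1,321,176.89

Periodic rate r = 0.028 per year.
Growing ordinary annuity: PV = PMT₁ × [1 − ((1+g)/(1+r))^n] / (r − g) = 64,600 × [1 − ((1+0.0195)/(1+r))^23] / (r − 0.0195) = $1,321,176.89.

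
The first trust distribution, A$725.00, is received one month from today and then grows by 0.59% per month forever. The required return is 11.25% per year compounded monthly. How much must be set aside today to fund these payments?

Periodic rate r = 0.1125/12 per month.
Growing perpetuity (Gordon): PV = PMT₁ / (r − g) = 725 / (r − 0.0059) = A$208,633.09.

A$208,633.09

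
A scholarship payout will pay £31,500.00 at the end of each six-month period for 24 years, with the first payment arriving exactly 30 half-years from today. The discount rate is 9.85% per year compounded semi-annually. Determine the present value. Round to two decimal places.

Ordinary annuity of 48 payments, first payment at period 30.
Periodic rate r = 0.0985/2 per half-year; n is counted in half-years.
The ordinary-annuity PV formula values the stream one period before the first payment (period 29); discount that back 29 periods:
PV₀ = 31,500 × [1 − (1+r)^−48] / r × (1+r)^−29 = £142,856.24

£142,856.24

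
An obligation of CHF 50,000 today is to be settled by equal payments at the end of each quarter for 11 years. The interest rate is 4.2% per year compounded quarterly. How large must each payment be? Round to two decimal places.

Level ordinary annuity; solve PV = PMT × [(1 − (1+r)^−n)/r] for PMT.
Periodic rate r = 0.042/4 per quarter; n is counted in quarters.
With n = 44: PMT = 50,000 / ([(1 − (1+r)^−n)/r]) = CHF 1,424.86

CHF 1,424.86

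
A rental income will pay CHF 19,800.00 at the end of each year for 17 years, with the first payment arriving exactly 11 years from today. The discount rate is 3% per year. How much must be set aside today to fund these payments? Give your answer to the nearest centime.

Ordinary annuity of 17 payments, first payment at period 11.
Periodic rate r = 0.03 per year.
The ordinary-annuity PV formula values the stream one period before the first payment (period 10); discount that back 10 periods:
PV₀ = 19,800 × [1 − (1+r)^−17] / r × (1+r)^−10 = CHF 193,977.21

CHF 193,977.21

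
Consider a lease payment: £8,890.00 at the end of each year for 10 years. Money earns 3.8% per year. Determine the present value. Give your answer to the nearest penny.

£72,829.16

This is an ordinary annuity: 10 payments of £8,890.00 at the end of each year.
Periodic rate r = 0.038 per year.
PV = PMT × [(1 − (1+r)^−n)/r] = 8,890 × [1 − (1+r)^−10] / r = £72,829.16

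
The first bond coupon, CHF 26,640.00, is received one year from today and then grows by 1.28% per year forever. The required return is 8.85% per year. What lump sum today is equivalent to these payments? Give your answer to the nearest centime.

Periodic rate r = 0.0885 per year.
Growing perpetuity (Gordon): PV = PMT₁ / (r − g) = 26,640 / (r − 0.0128) = CHF 351,915.46.

CHF 351,915.46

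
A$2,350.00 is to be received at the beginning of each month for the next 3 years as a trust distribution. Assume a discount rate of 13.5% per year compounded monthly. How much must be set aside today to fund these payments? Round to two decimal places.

This is an annuity due: 36 payments of A$2,350.00 at the beginning of each month.
Periodic rate r = 0.135/12 per month; n is counted in months.
PV = PMT × [(1 − (1+r)^−n)/r] × (1+r) = 2,350 × [1 − (1+r)^−36] / r × (1+r) = A$70,028.51

A$70,028.51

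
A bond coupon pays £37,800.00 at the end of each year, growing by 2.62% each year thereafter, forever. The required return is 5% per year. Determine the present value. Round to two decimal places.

Periodic rate r = 0.05 per year.
Growing perpetuity (Gordon): PV = PMT₁ / (r − g) = 37,800 / (r − 0.0262) = £1,588,235.29.

£1,588,235.29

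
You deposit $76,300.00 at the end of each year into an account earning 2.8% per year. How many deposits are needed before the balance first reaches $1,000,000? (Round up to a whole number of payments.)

12 payments

Periodic rate r = 0.028 per year.
Ordinary annuity FV: 1,000,000 = 76,300 × [((1+r)^n − 1)/r].
(1+r)^n = 1 + 1,000,000 × r / 76,300, so n = ln(1 + 1,000,000·r/76,300) / ln(1+r) = 11.32.
Round up to a whole number of payments: n = 12.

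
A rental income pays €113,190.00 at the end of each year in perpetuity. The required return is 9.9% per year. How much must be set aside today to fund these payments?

Periodic rate r = 0.099 per year.
Level perpetuity: PV = PMT / r = 113,190 / (0.099) = €1,143,333.33.

€1,143,333.33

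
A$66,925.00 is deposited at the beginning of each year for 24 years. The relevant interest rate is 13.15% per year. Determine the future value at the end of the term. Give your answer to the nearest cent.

A$10,593,455.80

This is an annuity due: 24 deposits of A$66,925.00 at the beginning of each year.
Periodic rate r = 0.1315 per year.
FV = PMT × [((1+r)^n − 1)/r] × (1+r) = 66,925 × [(1+r)^24 − 1] / r × (1+r) = A$10,593,455.80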